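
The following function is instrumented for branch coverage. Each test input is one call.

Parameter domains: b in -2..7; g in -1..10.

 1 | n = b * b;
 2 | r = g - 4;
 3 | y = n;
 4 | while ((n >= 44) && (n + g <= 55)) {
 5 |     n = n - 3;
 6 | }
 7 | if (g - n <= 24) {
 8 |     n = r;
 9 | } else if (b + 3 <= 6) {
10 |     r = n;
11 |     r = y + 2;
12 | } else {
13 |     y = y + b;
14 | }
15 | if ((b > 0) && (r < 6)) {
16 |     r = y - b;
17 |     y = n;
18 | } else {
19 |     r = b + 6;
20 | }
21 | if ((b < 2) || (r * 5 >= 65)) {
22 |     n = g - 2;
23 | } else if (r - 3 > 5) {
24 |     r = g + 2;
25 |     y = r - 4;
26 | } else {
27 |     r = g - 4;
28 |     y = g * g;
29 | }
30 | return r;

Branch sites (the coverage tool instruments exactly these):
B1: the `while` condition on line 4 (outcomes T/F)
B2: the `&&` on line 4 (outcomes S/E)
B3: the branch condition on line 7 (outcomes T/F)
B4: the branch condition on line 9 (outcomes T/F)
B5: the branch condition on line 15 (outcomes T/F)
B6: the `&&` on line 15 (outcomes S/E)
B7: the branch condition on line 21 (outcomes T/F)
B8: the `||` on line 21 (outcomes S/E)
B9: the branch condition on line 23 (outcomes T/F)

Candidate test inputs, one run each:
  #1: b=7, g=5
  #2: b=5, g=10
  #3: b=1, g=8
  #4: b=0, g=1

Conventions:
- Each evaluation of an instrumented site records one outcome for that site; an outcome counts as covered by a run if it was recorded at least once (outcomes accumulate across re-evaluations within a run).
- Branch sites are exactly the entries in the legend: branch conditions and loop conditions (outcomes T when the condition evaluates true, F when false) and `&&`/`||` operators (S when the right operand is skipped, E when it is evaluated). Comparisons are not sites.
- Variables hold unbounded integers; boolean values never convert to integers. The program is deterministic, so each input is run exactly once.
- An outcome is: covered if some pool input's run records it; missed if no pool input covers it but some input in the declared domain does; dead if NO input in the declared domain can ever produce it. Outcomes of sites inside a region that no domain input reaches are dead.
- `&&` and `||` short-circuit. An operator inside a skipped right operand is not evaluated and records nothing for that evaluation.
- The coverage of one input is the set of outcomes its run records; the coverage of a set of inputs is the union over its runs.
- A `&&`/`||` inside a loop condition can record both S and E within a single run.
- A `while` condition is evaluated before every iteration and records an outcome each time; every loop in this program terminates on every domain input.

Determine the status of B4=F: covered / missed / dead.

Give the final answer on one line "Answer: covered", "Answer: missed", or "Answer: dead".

no pool input records B4=F
checking all 120 inputs in the declared domain: B4=F is never recorded -> dead

Answer: dead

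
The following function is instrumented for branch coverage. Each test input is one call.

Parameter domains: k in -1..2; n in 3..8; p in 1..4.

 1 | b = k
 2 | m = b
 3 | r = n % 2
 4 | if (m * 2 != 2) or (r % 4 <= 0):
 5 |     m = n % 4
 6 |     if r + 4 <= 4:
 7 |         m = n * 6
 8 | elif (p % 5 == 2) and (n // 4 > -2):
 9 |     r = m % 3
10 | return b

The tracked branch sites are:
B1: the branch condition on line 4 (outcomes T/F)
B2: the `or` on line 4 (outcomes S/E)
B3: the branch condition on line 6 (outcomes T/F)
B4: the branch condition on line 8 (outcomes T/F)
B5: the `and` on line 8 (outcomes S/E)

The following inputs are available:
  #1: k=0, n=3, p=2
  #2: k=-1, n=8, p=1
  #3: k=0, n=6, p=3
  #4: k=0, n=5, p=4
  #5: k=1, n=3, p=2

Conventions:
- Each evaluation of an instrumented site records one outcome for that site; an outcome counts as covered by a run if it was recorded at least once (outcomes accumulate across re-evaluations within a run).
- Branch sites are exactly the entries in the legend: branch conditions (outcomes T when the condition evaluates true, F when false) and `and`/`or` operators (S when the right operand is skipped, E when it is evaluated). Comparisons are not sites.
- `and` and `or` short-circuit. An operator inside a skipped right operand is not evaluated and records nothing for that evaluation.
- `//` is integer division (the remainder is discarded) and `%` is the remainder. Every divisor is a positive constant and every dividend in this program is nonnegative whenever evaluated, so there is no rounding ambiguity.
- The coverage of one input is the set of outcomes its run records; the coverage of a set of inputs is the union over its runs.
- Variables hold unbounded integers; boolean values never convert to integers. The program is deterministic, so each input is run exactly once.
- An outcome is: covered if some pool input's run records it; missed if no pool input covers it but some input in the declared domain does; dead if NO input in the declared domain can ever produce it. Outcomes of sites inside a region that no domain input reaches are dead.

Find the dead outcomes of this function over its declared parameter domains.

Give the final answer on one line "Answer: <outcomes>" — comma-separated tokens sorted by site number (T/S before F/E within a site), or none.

exhaustive pass over the 96-input domain:
  reachable outcomes have witnesses, e.g. B1=T (e.g. k=-1, n=3, p=1), B1=F (e.g. k=1, n=3, p=1), B2=S (e.g. k=-1, n=3, p=1), B2=E (e.g. k=1, n=3, p=1)

Answer: none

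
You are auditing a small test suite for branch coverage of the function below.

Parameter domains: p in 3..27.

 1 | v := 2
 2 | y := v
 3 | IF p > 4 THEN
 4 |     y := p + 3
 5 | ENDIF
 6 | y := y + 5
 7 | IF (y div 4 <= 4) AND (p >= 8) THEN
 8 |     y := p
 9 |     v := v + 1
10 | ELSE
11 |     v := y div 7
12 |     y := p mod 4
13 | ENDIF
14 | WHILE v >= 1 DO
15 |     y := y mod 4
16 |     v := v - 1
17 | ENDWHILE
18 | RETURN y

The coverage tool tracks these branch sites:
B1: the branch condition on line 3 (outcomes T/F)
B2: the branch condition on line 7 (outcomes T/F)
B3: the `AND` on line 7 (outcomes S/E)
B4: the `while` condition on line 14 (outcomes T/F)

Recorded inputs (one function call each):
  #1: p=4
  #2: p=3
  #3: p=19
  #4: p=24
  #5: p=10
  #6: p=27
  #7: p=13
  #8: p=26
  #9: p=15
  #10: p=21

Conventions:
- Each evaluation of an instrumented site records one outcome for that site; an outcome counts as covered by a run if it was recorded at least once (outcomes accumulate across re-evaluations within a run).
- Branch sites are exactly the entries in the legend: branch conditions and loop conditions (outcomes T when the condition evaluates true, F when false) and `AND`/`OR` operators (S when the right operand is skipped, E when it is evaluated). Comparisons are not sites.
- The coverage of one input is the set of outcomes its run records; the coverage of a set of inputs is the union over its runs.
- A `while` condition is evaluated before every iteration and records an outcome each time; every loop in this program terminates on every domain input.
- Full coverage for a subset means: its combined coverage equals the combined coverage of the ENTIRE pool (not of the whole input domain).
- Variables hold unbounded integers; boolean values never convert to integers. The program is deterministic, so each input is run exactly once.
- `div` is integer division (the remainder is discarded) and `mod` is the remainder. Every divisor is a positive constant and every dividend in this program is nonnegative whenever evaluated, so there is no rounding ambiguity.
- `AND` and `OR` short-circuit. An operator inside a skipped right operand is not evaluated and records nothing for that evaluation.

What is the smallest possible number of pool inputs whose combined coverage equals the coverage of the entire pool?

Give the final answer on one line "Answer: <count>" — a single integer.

input #1, p=4: events B1->F, B3->E, B2->F, B4->T, B4->F; outcomes B1=F, B2=F, B3=E, B4=T, B4=F
input #2, p=3: events B1->F, B3->E, B2->F, B4->T, B4->F; outcomes B1=F, B2=F, B3=E, B4=T, B4=F
input #3, p=19: events B1->T, B3->S, B2->F, B4->T, B4->T, B4->T, B4->F; outcomes B1=T, B2=F, B3=S, B4=T, B4=F
input #4, p=24: events B1->T, B3->S, B2->F, B4->T, B4->T, B4->T, B4->T, B4->F; outcomes B1=T, B2=F, B3=S, B4=T, B4=F
input #5, p=10: events B1->T, B3->E, B2->T, B4->T, B4->T, B4->T, B4->F; outcomes B1=T, B2=T, B3=E, B4=T, B4=F
input #6, p=27: events B1->T, B3->S, B2->F, B4->T, B4->T, B4->T, B4->T, B4->T, B4->F; outcomes B1=T, B2=F, B3=S, B4=T, B4=F
input #7, p=13: events B1->T, B3->S, B2->F, B4->T, B4->T, B4->T, B4->F; outcomes B1=T, B2=F, B3=S, B4=T, B4=F
input #8, p=26: events B1->T, B3->S, B2->F, B4->T, B4->T, B4->T, B4->T, B4->F; outcomes B1=T, B2=F, B3=S, B4=T, B4=F
input #9, p=15: events B1->T, B3->S, B2->F, B4->T, B4->T, B4->T, B4->F; outcomes B1=T, B2=F, B3=S, B4=T, B4=F
input #10, p=21: events B1->T, B3->S, B2->F, B4->T, B4->T, B4->T, B4->T, B4->F; outcomes B1=T, B2=F, B3=S, B4=T, B4=F
the full pool covers 8 outcomes: B1=T, B1=F, B2=T, B2=F, B3=S, B3=E, B4=T, B4=F
size 1 is not enough: best union over all size-1 subsets is 5/8
size 2 is not enough: best union over all size-2 subsets is 7/8
size 3: inputs {1, 3, 5} cover all 8 outcomes, and no lexicographically smaller subset of this size does

Answer: 3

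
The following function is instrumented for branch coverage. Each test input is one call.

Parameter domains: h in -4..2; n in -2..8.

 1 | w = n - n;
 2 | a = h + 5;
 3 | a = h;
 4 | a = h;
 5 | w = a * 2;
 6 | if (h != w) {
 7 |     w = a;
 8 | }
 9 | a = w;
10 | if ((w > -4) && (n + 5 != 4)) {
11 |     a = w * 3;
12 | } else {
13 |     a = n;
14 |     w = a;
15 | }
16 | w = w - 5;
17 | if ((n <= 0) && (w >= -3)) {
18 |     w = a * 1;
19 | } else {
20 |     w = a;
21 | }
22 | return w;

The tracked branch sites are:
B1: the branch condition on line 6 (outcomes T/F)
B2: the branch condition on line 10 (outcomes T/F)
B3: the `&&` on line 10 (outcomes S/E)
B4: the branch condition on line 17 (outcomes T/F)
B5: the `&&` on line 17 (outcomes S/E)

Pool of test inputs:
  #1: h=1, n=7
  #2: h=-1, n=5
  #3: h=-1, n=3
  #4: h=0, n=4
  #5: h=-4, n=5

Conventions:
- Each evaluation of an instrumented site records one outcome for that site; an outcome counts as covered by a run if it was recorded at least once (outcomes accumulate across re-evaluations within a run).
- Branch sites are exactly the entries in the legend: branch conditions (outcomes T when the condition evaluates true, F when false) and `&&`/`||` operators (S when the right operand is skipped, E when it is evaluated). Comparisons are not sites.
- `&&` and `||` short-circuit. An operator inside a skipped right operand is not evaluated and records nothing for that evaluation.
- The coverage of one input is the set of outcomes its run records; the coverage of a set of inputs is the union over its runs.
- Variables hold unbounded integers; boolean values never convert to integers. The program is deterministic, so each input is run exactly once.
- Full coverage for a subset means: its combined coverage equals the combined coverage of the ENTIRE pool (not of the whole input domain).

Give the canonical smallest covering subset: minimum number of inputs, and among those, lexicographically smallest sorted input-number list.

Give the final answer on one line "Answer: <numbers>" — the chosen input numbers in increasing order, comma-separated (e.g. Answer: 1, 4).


#1 (h=1, n=7) -> covered: B1=T, B2=T, B3=E, B4=F, B5=S
#2 (h=-1, n=5) -> covered: B1=T, B2=T, B3=E, B4=F, B5=S
#3 (h=-1, n=3) -> covered: B1=T, B2=T, B3=E, B4=F, B5=S
#4 (h=0, n=4) -> covered: B1=F, B2=T, B3=E, B4=F, B5=S
#5 (h=-4, n=5) -> covered: B1=T, B2=F, B3=S, B4=F, B5=S
the full pool covers 8 outcomes: B1=T, B1=F, B2=T, B2=F, B3=S, B3=E, B4=F, B5=S
checked all size-1 subsets: none covers 8 outcomes (max 5/8)
inputs {4, 5} (size 2) cover everything; no size-2 subset with a lexicographically smaller index list covers all 8
Answer: 4, 5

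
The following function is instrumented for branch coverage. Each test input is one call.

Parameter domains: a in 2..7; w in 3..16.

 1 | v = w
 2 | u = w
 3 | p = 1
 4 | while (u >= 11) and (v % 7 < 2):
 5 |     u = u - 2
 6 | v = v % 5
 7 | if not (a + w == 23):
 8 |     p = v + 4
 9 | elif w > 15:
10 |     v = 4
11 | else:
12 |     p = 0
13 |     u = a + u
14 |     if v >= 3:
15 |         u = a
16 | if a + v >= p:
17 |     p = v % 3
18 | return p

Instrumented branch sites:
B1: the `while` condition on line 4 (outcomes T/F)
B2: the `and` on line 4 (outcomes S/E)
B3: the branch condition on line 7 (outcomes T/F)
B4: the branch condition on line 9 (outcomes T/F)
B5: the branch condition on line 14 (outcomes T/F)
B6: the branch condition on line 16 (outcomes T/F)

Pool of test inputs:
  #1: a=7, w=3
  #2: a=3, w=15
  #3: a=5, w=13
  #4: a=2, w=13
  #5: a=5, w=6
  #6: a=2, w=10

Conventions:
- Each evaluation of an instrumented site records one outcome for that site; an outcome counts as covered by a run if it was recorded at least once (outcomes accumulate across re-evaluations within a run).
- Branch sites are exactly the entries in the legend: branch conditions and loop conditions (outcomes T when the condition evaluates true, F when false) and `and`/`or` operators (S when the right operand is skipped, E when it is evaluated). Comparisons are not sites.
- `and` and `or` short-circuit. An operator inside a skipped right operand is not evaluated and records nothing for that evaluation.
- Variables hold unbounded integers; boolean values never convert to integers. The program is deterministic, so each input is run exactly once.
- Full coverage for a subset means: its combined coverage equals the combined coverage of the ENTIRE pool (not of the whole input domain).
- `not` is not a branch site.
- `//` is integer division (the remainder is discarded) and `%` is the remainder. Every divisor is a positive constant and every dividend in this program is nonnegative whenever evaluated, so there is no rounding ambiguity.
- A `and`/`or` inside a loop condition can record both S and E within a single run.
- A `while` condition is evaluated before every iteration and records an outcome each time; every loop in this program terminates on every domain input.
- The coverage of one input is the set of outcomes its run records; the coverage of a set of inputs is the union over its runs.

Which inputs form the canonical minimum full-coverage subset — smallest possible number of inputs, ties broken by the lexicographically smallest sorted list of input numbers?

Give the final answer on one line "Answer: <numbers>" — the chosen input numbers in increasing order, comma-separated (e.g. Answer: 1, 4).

#1 (a=7, w=3) -> covered: B1=F, B2=S, B3=T, B6=T
#2 (a=3, w=15) -> covered: B1=T, B1=F, B2=S, B2=E, B3=T, B6=F
#3 (a=5, w=13) -> covered: B1=F, B2=E, B3=T, B6=T
#4 (a=2, w=13) -> covered: B1=F, B2=E, B3=T, B6=F
#5 (a=5, w=6) -> covered: B1=F, B2=S, B3=T, B6=T
#6 (a=2, w=10) -> covered: B1=F, B2=S, B3=T, B6=F
pool-wide coverage (7 outcomes): B1=T, B1=F, B2=S, B2=E, B3=T, B6=T, B6=F
size 1 is not enough: best union over all size-1 subsets is 6/7
at size 2, {1, 2} reaches all 7 outcomes; every lexicographically earlier size-2 subset fails

Answer: 1, 2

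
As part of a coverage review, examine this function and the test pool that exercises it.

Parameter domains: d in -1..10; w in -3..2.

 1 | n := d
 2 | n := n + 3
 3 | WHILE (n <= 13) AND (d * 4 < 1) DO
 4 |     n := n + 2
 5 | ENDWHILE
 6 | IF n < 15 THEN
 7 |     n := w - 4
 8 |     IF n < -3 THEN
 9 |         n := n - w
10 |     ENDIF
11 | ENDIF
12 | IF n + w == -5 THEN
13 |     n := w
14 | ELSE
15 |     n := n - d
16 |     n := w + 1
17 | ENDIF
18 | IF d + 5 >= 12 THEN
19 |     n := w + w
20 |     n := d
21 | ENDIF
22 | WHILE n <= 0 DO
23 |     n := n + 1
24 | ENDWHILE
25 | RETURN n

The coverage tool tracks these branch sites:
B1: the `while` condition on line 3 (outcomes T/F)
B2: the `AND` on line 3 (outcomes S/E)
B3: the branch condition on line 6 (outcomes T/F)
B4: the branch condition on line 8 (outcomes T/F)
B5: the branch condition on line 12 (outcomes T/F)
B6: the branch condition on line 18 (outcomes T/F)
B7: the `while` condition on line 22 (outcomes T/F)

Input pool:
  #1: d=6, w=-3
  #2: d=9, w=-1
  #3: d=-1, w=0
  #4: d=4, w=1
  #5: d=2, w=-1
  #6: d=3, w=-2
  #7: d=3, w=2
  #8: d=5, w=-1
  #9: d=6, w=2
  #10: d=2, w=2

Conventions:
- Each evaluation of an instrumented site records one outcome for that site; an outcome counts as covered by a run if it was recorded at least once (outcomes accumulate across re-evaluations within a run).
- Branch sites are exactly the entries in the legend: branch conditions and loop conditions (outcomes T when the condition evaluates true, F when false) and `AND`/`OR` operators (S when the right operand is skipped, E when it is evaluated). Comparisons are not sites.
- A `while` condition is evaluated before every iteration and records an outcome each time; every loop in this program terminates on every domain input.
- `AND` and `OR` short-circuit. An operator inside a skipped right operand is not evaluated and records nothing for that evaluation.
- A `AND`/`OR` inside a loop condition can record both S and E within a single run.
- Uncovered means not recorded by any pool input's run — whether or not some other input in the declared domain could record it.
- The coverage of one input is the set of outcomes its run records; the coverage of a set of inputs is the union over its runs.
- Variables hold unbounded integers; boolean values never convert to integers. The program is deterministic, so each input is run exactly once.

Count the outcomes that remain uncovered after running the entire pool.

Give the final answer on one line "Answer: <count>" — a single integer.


input #1 (d=6, w=-3): events B2->E, B1->F, B3->T, B4->T, B5->F, B6->F, B7->T, B7->T, B7->T, B7->F; covers B1=F, B2=E, B3=T, B4=T, B5=F, B6=F, B7=T, B7=F
input #2 (d=9, w=-1): events B2->E, B1->F, B3->T, B4->T, B5->T, B6->T, B7->F; covers B1=F, B2=E, B3=T, B4=T, B5=T, B6=T, B7=F
input #3 (d=-1, w=0): events B2->E, B1->T, B2->E, B1->T, B2->E, B1->T, B2->E, B1->T, B2->E, B1->T, B2->E, B1->T, B2->S, B1->F, ...; covers B1=T, B1=F, B2=S, B2=E, B3=T, B4=T, B5=F, B6=F, B7=F
input #4 (d=4, w=1): events B2->E, B1->F, B3->T, B4->F, B5->F, B6->F, B7->F; covers B1=F, B2=E, B3=T, B4=F, B5=F, B6=F, B7=F
input #5 (d=2, w=-1): events B2->E, B1->F, B3->T, B4->T, B5->T, B6->F, B7->T, B7->T, B7->F; covers B1=F, B2=E, B3=T, B4=T, B5=T, B6=F, B7=T, B7=F
input #6 (d=3, w=-2): events B2->E, B1->F, B3->T, B4->T, B5->F, B6->F, B7->T, B7->T, B7->F; covers B1=F, B2=E, B3=T, B4=T, B5=F, B6=F, B7=T, B7=F
input #7 (d=3, w=2): events B2->E, B1->F, B3->T, B4->F, B5->F, B6->F, B7->F; covers B1=F, B2=E, B3=T, B4=F, B5=F, B6=F, B7=F
input #8 (d=5, w=-1): events B2->E, B1->F, B3->T, B4->T, B5->T, B6->F, B7->T, B7->T, B7->F; covers B1=F, B2=E, B3=T, B4=T, B5=T, B6=F, B7=T, B7=F
input #9 (d=6, w=2): events B2->E, B1->F, B3->T, B4->F, B5->F, B6->F, B7->F; covers B1=F, B2=E, B3=T, B4=F, B5=F, B6=F, B7=F
input #10 (d=2, w=2): events B2->E, B1->F, B3->T, B4->F, B5->F, B6->F, B7->F; covers B1=F, B2=E, B3=T, B4=F, B5=F, B6=F, B7=F
union over the pool: B1=T, B1=F, B2=S, B2=E, B3=T, B4=T, B4=F, B5=T, B5=F, B6=T, B6=F, B7=T, B7=F
uncovered (1 of 14): B3=F
Answer: 1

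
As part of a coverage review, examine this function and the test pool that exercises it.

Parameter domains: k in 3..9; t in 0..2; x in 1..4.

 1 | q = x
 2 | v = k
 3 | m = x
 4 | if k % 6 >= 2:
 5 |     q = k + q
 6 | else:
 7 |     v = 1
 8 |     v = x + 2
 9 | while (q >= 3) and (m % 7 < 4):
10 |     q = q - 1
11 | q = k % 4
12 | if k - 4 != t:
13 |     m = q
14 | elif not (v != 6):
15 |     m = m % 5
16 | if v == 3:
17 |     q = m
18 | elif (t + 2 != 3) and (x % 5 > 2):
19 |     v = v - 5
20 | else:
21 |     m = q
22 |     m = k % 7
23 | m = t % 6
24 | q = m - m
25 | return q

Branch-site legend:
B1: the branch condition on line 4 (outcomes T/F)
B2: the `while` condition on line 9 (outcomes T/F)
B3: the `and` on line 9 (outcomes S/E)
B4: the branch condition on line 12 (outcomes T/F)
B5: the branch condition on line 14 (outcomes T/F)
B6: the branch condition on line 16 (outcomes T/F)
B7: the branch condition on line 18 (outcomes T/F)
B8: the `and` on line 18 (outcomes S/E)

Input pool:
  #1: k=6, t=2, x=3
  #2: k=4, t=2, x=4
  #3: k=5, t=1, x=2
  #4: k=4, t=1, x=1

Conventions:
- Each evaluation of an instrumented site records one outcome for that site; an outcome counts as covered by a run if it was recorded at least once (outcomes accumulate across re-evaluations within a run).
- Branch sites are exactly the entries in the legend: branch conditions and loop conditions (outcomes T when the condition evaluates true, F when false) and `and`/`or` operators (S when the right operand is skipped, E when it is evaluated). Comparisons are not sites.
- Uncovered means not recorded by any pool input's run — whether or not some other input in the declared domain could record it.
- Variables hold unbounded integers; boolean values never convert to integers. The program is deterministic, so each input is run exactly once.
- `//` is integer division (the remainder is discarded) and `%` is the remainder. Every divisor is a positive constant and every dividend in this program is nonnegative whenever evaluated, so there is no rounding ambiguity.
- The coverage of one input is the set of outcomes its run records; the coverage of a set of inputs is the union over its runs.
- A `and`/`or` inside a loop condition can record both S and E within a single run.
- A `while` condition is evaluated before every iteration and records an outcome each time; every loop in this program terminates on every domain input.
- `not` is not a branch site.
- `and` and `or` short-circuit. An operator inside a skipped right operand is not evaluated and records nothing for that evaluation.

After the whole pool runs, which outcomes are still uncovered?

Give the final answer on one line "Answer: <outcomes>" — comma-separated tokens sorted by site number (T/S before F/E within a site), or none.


input #1 (k=6, t=2, x=3): covers B1=F, B2=T, B2=F, B3=S, B3=E, B4=F, B5=F, B6=F, B7=T, B8=E
input #2 (k=4, t=2, x=4): covers B1=T, B2=F, B3=E, B4=T, B6=F, B7=T, B8=E
input #3 (k=5, t=1, x=2): covers B1=T, B2=T, B2=F, B3=S, B3=E, B4=F, B5=F, B6=F, B7=F, B8=S
input #4 (k=4, t=1, x=1): covers B1=T, B2=T, B2=F, B3=S, B3=E, B4=T, B6=F, B7=F, B8=S
union over the pool: B1=T, B1=F, B2=T, B2=F, B3=S, B3=E, B4=T, B4=F, B5=F, B6=F, B7=T, B7=F, B8=S, B8=E
uncovered (2 of 16): B5=T, B6=T
Answer: B5=T, B6=T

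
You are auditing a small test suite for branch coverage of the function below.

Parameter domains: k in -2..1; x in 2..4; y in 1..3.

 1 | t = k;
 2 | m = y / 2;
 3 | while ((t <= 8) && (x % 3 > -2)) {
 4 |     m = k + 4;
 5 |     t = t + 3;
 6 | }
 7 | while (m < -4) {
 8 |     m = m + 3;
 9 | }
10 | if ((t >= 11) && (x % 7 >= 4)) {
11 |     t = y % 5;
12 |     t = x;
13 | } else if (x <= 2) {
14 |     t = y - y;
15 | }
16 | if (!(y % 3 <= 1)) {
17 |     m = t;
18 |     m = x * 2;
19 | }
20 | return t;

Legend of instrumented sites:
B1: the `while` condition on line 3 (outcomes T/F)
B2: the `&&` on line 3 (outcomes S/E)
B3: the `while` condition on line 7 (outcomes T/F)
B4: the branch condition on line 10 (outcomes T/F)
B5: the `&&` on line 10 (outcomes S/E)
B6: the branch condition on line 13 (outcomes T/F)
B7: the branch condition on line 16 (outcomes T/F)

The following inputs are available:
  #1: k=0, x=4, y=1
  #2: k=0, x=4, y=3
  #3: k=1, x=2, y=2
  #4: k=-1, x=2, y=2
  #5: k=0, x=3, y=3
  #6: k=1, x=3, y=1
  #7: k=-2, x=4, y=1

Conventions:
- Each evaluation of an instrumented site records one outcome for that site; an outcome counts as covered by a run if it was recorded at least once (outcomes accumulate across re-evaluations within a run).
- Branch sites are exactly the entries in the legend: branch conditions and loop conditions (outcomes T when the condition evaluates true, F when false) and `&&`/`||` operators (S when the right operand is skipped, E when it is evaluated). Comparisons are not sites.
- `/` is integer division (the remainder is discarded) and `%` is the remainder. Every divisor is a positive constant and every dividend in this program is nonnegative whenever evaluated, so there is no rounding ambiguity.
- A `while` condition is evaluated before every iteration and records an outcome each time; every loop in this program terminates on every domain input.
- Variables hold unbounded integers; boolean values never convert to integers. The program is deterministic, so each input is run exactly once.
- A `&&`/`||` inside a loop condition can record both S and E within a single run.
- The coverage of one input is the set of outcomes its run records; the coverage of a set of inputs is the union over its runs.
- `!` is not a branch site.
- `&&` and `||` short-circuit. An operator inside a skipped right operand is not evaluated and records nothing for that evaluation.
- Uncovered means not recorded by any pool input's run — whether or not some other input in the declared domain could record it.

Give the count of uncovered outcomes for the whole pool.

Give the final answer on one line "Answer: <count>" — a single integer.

test 1 (k=0, x=4, y=1) fires B2->E, B1->T, B2->E, B1->T, B2->E, B1->T, B2->S, B1->F, B3->F, B5->S, B4->F, B6->F, B7->F; hits B1=T, B1=F, B2=S, B2=E, B3=F, B4=F, B5=S, B6=F, B7=F
test 2 (k=0, x=4, y=3) fires B2->E, B1->T, B2->E, B1->T, B2->E, B1->T, B2->S, B1->F, B3->F, B5->S, B4->F, B6->F, B7->F; hits B1=T, B1=F, B2=S, B2=E, B3=F, B4=F, B5=S, B6=F, B7=F
test 3 (k=1, x=2, y=2) fires B2->E, B1->T, B2->E, B1->T, B2->E, B1->T, B2->S, B1->F, B3->F, B5->S, B4->F, B6->T, B7->T; hits B1=T, B1=F, B2=S, B2=E, B3=F, B4=F, B5=S, B6=T, B7=T
test 4 (k=-1, x=2, y=2) fires B2->E, B1->T, B2->E, B1->T, B2->E, B1->T, B2->E, B1->T, B2->S, B1->F, B3->F, B5->E, B4->F, B6->T, ...; hits B1=T, B1=F, B2=S, B2=E, B3=F, B4=F, B5=E, B6=T, B7=T
test 5 (k=0, x=3, y=3) fires B2->E, B1->T, B2->E, B1->T, B2->E, B1->T, B2->S, B1->F, B3->F, B5->S, B4->F, B6->F, B7->F; hits B1=T, B1=F, B2=S, B2=E, B3=F, B4=F, B5=S, B6=F, B7=F
test 6 (k=1, x=3, y=1) fires B2->E, B1->T, B2->E, B1->T, B2->E, B1->T, B2->S, B1->F, B3->F, B5->S, B4->F, B6->F, B7->F; hits B1=T, B1=F, B2=S, B2=E, B3=F, B4=F, B5=S, B6=F, B7=F
test 7 (k=-2, x=4, y=1) fires B2->E, B1->T, B2->E, B1->T, B2->E, B1->T, B2->E, B1->T, B2->S, B1->F, B3->F, B5->S, B4->F, B6->F, ...; hits B1=T, B1=F, B2=S, B2=E, B3=F, B4=F, B5=S, B6=F, B7=F
union over the pool: B1=T, B1=F, B2=S, B2=E, B3=F, B4=F, B5=S, B5=E, B6=T, B6=F, B7=T, B7=F
uncovered (2 of 14): B3=T, B4=T

Answer: 2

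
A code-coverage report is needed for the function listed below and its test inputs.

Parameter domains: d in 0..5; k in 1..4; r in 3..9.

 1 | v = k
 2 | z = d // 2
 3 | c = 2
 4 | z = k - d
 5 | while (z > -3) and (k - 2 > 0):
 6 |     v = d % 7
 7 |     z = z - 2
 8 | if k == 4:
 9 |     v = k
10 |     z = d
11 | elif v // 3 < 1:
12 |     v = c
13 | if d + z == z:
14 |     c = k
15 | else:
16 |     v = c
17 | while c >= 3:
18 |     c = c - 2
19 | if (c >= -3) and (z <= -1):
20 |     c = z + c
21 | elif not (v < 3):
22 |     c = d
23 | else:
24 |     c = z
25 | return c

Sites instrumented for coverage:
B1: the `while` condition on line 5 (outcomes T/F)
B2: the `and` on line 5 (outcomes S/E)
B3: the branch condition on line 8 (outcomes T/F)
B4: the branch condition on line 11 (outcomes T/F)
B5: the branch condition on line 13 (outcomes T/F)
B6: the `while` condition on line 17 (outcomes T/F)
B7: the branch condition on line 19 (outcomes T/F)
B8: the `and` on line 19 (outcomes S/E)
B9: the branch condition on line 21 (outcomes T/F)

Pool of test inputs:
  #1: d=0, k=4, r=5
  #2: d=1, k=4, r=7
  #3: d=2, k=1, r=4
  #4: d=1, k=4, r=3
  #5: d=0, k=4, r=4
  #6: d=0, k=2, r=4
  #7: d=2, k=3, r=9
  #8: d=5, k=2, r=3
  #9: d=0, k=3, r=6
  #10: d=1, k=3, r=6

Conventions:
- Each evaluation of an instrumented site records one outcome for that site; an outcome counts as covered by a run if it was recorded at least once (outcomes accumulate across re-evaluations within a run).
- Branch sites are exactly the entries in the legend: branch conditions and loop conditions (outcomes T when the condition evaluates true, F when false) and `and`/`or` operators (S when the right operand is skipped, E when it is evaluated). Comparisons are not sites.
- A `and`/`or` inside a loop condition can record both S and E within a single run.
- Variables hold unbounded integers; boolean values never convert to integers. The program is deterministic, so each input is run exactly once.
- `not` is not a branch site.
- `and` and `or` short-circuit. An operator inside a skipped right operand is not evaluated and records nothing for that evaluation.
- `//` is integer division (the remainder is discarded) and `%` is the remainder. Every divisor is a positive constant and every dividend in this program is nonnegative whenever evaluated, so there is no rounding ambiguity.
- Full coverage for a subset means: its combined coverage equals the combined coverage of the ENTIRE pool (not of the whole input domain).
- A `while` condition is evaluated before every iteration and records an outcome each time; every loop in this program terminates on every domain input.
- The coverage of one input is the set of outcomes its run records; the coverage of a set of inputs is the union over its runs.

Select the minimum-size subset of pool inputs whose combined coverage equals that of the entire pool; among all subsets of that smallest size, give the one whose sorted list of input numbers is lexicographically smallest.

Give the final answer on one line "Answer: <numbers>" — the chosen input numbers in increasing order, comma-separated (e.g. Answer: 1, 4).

test 1 (d=0, k=4, r=5) fires B2->E, B1->T, B2->E, B1->T, B2->E, B1->T, B2->E, B1->T, B2->S, B1->F, B3->T, B5->T, B6->T, B6->F, ...; hits B1=T, B1=F, B2=S, B2=E, B3=T, B5=T, B6=T, B6=F, B7=F, B8=E, B9=T
test 2 (d=1, k=4, r=7) fires B2->E, B1->T, B2->E, B1->T, B2->E, B1->T, B2->S, B1->F, B3->T, B5->F, B6->F, B8->E, B7->F, B9->F; hits B1=T, B1=F, B2=S, B2=E, B3=T, B5=F, B6=F, B7=F, B8=E, B9=F
test 3 (d=2, k=1, r=4) fires B2->E, B1->F, B3->F, B4->T, B5->F, B6->F, B8->E, B7->T; hits B1=F, B2=E, B3=F, B4=T, B5=F, B6=F, B7=T, B8=E
test 4 (d=1, k=4, r=3) fires B2->E, B1->T, B2->E, B1->T, B2->E, B1->T, B2->S, B1->F, B3->T, B5->F, B6->F, B8->E, B7->F, B9->F; hits B1=T, B1=F, B2=S, B2=E, B3=T, B5=F, B6=F, B7=F, B8=E, B9=F
test 5 (d=0, k=4, r=4) fires B2->E, B1->T, B2->E, B1->T, B2->E, B1->T, B2->E, B1->T, B2->S, B1->F, B3->T, B5->T, B6->T, B6->F, ...; hits B1=T, B1=F, B2=S, B2=E, B3=T, B5=T, B6=T, B6=F, B7=F, B8=E, B9=T
test 6 (d=0, k=2, r=4) fires B2->E, B1->F, B3->F, B4->T, B5->T, B6->F, B8->E, B7->F, B9->F; hits B1=F, B2=E, B3=F, B4=T, B5=T, B6=F, B7=F, B8=E, B9=F
test 7 (d=2, k=3, r=9) fires B2->E, B1->T, B2->E, B1->T, B2->S, B1->F, B3->F, B4->T, B5->F, B6->F, B8->E, B7->T; hits B1=T, B1=F, B2=S, B2=E, B3=F, B4=T, B5=F, B6=F, B7=T, B8=E
test 8 (d=5, k=2, r=3) fires B2->S, B1->F, B3->F, B4->T, B5->F, B6->F, B8->E, B7->T; hits B1=F, B2=S, B3=F, B4=T, B5=F, B6=F, B7=T, B8=E
test 9 (d=0, k=3, r=6) fires B2->E, B1->T, B2->E, B1->T, B2->E, B1->T, B2->S, B1->F, B3->F, B4->T, B5->T, B6->T, B6->F, B8->E, ...; hits B1=T, B1=F, B2=S, B2=E, B3=F, B4=T, B5=T, B6=T, B6=F, B7=T, B8=E
test 10 (d=1, k=3, r=6) fires B2->E, B1->T, B2->E, B1->T, B2->E, B1->T, B2->S, B1->F, B3->F, B4->T, B5->F, B6->F, B8->E, B7->T; hits B1=T, B1=F, B2=S, B2=E, B3=F, B4=T, B5=F, B6=F, B7=T, B8=E
together the pool reaches 16 outcomes: B1=T, B1=F, B2=S, B2=E, B3=T, B3=F, B4=T, B5=T, B5=F, B6=T, B6=F, B7=T, B7=F, B8=E, B9=T, B9=F
checked all size-1 subsets: none covers 16 outcomes (max 11/16)
checked all size-2 subsets: none covers 16 outcomes (max 15/16)
inputs {1, 2, 3} (size 3) cover everything; no size-3 subset with a lexicographically smaller index list covers all 16

Answer: 1, 2, 3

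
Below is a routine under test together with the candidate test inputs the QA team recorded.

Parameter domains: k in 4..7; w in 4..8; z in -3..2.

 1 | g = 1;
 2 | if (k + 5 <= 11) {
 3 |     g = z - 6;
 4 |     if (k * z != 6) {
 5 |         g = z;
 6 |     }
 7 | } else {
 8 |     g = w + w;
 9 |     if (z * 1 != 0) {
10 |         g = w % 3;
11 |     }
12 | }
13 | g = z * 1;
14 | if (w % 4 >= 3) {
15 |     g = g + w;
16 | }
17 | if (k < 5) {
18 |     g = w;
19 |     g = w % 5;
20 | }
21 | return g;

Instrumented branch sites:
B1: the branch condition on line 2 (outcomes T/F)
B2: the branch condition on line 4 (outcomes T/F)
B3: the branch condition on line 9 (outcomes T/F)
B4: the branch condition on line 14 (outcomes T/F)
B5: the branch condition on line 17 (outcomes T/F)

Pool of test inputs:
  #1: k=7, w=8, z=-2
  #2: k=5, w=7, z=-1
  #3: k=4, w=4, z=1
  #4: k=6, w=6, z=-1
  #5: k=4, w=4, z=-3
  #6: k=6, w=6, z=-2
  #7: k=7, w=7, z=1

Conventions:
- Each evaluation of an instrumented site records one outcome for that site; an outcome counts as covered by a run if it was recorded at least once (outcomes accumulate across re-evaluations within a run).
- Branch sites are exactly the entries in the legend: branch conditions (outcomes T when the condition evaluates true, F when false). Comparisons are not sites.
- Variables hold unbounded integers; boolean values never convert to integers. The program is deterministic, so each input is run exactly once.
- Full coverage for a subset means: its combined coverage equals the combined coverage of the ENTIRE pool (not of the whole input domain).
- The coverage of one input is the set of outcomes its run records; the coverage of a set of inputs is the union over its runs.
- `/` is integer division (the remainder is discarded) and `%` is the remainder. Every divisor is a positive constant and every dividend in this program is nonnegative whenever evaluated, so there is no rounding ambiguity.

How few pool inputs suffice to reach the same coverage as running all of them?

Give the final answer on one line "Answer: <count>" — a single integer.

input #1, k=7, w=8, z=-2: events B1->F, B3->T, B4->F, B5->F; outcomes B1=F, B3=T, B4=F, B5=F
input #2, k=5, w=7, z=-1: events B1->T, B2->T, B4->T, B5->F; outcomes B1=T, B2=T, B4=T, B5=F
input #3, k=4, w=4, z=1: events B1->T, B2->T, B4->F, B5->T; outcomes B1=T, B2=T, B4=F, B5=T
input #4, k=6, w=6, z=-1: events B1->T, B2->T, B4->F, B5->F; outcomes B1=T, B2=T, B4=F, B5=F
input #5, k=4, w=4, z=-3: events B1->T, B2->T, B4->F, B5->T; outcomes B1=T, B2=T, B4=F, B5=T
input #6, k=6, w=6, z=-2: events B1->T, B2->T, B4->F, B5->F; outcomes B1=T, B2=T, B4=F, B5=F
input #7, k=7, w=7, z=1: events B1->F, B3->T, B4->T, B5->F; outcomes B1=F, B3=T, B4=T, B5=F
together the pool reaches 8 outcomes: B1=T, B1=F, B2=T, B3=T, B4=T, B4=F, B5=T, B5=F
no size-1 subset reaches all 8 outcomes (best union: 4/8)
inputs {3, 7} (size 2) cover everything; no size-2 subset with a lexicographically smaller index list covers all 8

Answer: 2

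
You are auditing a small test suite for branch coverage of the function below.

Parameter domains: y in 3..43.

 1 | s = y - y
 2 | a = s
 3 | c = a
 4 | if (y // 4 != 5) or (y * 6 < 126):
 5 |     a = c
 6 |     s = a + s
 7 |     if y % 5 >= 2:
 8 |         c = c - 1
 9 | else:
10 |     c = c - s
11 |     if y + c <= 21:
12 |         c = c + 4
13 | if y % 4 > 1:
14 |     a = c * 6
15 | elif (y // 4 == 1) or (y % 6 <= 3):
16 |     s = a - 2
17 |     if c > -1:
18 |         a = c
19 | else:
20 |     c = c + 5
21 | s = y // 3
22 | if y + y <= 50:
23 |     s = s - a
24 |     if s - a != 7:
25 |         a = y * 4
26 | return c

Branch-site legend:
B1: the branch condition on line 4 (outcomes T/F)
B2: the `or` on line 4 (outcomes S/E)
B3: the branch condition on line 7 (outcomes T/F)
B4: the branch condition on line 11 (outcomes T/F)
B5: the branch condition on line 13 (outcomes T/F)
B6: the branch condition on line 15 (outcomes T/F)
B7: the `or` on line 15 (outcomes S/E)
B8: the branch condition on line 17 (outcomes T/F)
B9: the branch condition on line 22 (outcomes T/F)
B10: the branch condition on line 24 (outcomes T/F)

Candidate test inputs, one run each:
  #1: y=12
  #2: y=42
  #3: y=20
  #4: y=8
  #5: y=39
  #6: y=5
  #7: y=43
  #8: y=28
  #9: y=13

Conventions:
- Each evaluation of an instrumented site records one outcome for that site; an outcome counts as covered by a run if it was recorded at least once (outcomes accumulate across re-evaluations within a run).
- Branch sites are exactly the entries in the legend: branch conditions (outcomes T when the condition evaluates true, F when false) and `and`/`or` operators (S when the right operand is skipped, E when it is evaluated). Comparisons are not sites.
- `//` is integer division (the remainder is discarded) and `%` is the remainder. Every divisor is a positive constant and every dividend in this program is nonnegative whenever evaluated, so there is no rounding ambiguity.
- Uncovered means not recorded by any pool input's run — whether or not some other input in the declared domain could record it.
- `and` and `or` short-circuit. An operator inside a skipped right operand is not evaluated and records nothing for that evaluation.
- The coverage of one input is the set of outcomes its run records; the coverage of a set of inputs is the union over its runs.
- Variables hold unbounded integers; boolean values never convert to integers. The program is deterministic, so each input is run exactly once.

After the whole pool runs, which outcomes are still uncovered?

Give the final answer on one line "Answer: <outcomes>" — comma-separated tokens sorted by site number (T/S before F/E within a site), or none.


input #1, y=12: events B2->S, B1->T, B3->T, B5->F, B7->E, B6->T, B8->F, B9->T, B10->T; outcomes B1=T, B2=S, B3=T, B5=F, B6=T, B7=E, B8=F, B9=T, B10=T
input #2, y=42: events B2->S, B1->T, B3->T, B5->T, B9->F; outcomes B1=T, B2=S, B3=T, B5=T, B9=F
input #3, y=20: events B2->E, B1->T, B3->F, B5->F, B7->E, B6->T, B8->T, B9->T, B10->T; outcomes B1=T, B2=E, B3=F, B5=F, B6=T, B7=E, B8=T, B9=T, B10=T
input #4, y=8: events B2->S, B1->T, B3->T, B5->F, B7->E, B6->T, B8->F, B9->T, B10->T; outcomes B1=T, B2=S, B3=T, B5=F, B6=T, B7=E, B8=F, B9=T, B10=T
input #5, y=39: events B2->S, B1->T, B3->T, B5->T, B9->F; outcomes B1=T, B2=S, B3=T, B5=T, B9=F
input #6, y=5: events B2->S, B1->T, B3->F, B5->F, B7->S, B6->T, B8->T, B9->T, B10->T; outcomes B1=T, B2=S, B3=F, B5=F, B6=T, B7=S, B8=T, B9=T, B10=T
input #7, y=43: events B2->S, B1->T, B3->T, B5->T, B9->F; outcomes B1=T, B2=S, B3=T, B5=T, B9=F
input #8, y=28: events B2->S, B1->T, B3->T, B5->F, B7->E, B6->F, B9->F; outcomes B1=T, B2=S, B3=T, B5=F, B6=F, B7=E, B9=F
input #9, y=13: events B2->S, B1->T, B3->T, B5->F, B7->E, B6->T, B8->F, B9->T, B10->T; outcomes B1=T, B2=S, B3=T, B5=F, B6=T, B7=E, B8=F, B9=T, B10=T
union over the pool: B1=T, B2=S, B2=E, B3=T, B3=F, B5=T, B5=F, B6=T, B6=F, B7=S, B7=E, B8=T, B8=F, B9=T, B9=F, B10=T
uncovered (4 of 20): B1=F, B4=T, B4=F, B10=F
Answer: B1=F, B4=T, B4=F, B10=F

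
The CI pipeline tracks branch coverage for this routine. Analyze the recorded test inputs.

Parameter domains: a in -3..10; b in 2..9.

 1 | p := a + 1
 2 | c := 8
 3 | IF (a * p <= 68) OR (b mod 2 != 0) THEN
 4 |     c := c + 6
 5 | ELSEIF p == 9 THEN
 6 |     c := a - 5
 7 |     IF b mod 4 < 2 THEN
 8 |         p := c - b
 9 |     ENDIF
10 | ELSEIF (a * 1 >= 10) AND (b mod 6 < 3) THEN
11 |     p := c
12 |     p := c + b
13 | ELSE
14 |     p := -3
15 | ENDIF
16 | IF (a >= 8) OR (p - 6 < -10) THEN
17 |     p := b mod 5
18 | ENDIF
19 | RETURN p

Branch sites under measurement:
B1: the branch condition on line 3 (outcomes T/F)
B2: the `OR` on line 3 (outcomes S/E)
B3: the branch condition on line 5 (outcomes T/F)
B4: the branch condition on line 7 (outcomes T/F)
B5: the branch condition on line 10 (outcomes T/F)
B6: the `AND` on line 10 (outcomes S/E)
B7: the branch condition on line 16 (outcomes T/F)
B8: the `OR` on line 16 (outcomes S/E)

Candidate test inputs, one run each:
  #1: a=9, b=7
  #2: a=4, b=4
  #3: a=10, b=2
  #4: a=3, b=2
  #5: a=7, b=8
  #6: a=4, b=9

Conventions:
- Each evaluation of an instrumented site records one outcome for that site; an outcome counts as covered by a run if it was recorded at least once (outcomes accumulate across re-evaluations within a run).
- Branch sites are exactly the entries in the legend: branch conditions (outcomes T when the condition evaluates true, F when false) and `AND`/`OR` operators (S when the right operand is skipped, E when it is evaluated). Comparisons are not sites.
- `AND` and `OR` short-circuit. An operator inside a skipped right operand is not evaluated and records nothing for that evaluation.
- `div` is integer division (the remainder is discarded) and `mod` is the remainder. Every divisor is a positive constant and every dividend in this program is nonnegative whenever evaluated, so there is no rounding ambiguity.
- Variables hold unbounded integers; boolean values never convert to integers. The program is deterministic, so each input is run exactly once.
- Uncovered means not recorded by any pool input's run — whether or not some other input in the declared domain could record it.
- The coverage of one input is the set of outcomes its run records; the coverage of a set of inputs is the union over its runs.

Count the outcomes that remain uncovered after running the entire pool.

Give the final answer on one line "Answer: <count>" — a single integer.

run #1 (a=9, b=7) runs B2->E, B1->T, B8->S, B7->T; records B1=T, B2=E, B7=T, B8=S
run #2 (a=4, b=4) runs B2->S, B1->T, B8->E, B7->F; records B1=T, B2=S, B7=F, B8=E
run #3 (a=10, b=2) runs B2->E, B1->F, B3->F, B6->E, B5->T, B8->S, B7->T; records B1=F, B2=E, B3=F, B5=T, B6=E, B7=T, B8=S
run #4 (a=3, b=2) runs B2->S, B1->T, B8->E, B7->F; records B1=T, B2=S, B7=F, B8=E
run #5 (a=7, b=8) runs B2->S, B1->T, B8->E, B7->F; records B1=T, B2=S, B7=F, B8=E
run #6 (a=4, b=9) runs B2->S, B1->T, B8->E, B7->F; records B1=T, B2=S, B7=F, B8=E
union over the pool: B1=T, B1=F, B2=S, B2=E, B3=F, B5=T, B6=E, B7=T, B7=F, B8=S, B8=E
uncovered (5 of 16): B3=T, B4=T, B4=F, B5=F, B6=S

Answer: 5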